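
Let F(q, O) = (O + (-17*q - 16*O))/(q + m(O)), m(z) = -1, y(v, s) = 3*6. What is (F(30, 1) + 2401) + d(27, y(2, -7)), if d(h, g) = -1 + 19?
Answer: 69626/29 ≈ 2400.9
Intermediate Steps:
y(v, s) = 18
d(h, g) = 18
F(q, O) = (-17*q - 15*O)/(-1 + q) (F(q, O) = (O + (-17*q - 16*O))/(q - 1) = (-17*q - 15*O)/(-1 + q))
(F(30, 1) + 2401) + d(27, y(2, -7)) = ((-17*30 - 15*1)/(-1 + 30) + 2401) + 18 = ((-510 - 15)/29 + 2401) + 18 = ((1/29)*(-525) + 2401) + 18 = (-525/29 + 2401) + 18 = 69104/29 + 18 = 69626/29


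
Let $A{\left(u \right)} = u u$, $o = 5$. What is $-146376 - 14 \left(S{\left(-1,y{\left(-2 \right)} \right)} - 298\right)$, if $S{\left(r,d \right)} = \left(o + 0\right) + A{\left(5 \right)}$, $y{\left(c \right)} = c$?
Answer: $-142624$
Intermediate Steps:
$A{\left(u \right)} = u^{2}$
$S{\left(r,d \right)} = 30$ ($S{\left(r,d \right)} = \left(5 + 0\right) + 5^{2} = 5 + 25 = 30$)
$-146376 - 14 \left(S{\left(-1,y{\left(-2 \right)} \right)} - 298\right) = -146376 - 14 \left(30 - 298\right) = -146376 - 14 \left(-268\right) = -146376 - -3752 = -146376 + 3752 = -142624$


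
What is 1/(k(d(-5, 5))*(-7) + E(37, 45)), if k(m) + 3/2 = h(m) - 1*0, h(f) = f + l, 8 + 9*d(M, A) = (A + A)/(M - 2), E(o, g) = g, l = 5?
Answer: 6/167 ≈ 0.035928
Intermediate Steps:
d(M, A) = -8/9 + 2*A/(9*(-2 + M)) (d(M, A) = -8/9 + ((A + A)/(M - 2))/9 = -8/9 + ((2*A)/(-2 + M))/9 = -8/9 + (2*A/(-2 + M))/9 = -8/9 + 2*A/(9*(-2 + M)))
h(f) = 5 + f (h(f) = f + 5 = 5 + f)
k(m) = 7/2 + m (k(m) = -3/2 + ((5 + m) - 1*0) = -3/2 + ((5 + m) + 0) = -3/2 + (5 + m) = 7/2 + m)
1/(k(d(-5, 5))*(-7) + E(37, 45)) = 1/((7/2 + 2*(8 + 5 - 4*(-5))/(9*(-2 - 5)))*(-7) + 45) = 1/((7/2 + (2/9)*(8 + 5 + 20)/(-7))*(-7) + 45) = 1/((7/2 + (2/9)*(-⅐)*33)*(-7) + 45) = 1/((7/2 - 22/21)*(-7) + 45) = 1/((103/42)*(-7) + 45) = 1/(-103/6 + 45) = 1/(167/6) = 6/167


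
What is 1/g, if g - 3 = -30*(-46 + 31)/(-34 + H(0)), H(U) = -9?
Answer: -43/321 ≈ -0.13396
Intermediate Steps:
g = -321/43 (g = 3 - 30*(-46 + 31)/(-34 - 9) = 3 - (-450)/(-43) = 3 - (-450)*(-1)/43 = 3 - 30*15/43 = 3 - 450/43 = -321/43 ≈ -7.4651)
1/g = 1/(-321/43) = -43/321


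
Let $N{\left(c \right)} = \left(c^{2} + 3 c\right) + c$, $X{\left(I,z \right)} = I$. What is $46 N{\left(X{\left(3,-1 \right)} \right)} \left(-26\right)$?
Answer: $-25116$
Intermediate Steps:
$N{\left(c \right)} = c^{2} + 4 c$
$46 N{\left(X{\left(3,-1 \right)} \right)} \left(-26\right) = 46 \cdot 3 \left(4 + 3\right) \left(-26\right) = 46 \cdot 3 \cdot 7 \left(-26\right) = 46 \cdot 21 \left(-26\right) = 966 \left(-26\right) = -25116$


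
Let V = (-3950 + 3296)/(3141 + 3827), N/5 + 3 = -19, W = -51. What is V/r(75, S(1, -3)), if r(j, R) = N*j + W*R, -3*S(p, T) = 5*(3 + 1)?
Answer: 327/27558440 ≈ 1.1866e-5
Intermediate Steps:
N = -110 (N = -15 + 5*(-19) = -15 - 95 = -110)
S(p, T) = -20/3 (S(p, T) = -5*(3 + 1)/3 = -5*4/3 = -1/3*20 = -20/3)
r(j, R) = -110*j - 51*R
V = -327/3484 (V = -654/6968 = -654*1/6968 = -327/3484 ≈ -0.093858)
V/r(75, S(1, -3)) = -327/(3484*(-110*75 - 51*(-20/3))) = -327/(3484*(-8250 + 340)) = -327/3484/(-7910) = -327/3484*(-1/7910) = 327/27558440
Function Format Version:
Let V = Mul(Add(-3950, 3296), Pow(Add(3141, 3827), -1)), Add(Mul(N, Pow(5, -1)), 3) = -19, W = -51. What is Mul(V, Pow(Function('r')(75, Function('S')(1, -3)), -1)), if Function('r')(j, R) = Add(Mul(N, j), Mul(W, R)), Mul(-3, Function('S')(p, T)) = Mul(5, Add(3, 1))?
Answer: Rational(327, 27558440) ≈ 1.1866e-5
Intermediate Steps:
N = -110 (N = Add(-15, Mul(5, -19)) = Add(-15, -95) = -110)
Function('S')(p, T) = Rational(-20, 3) (Function('S')(p, T) = Mul(Rational(-1, 3), Mul(5, Add(3, 1))) = Mul(Rational(-1, 3), Mul(5, 4)) = Mul(Rational(-1, 3), 20) = Rational(-20, 3))
Function('r')(j, R) = Add(Mul(-110, j), Mul(-51, R))
V = Rational(-327, 3484) (V = Mul(-654, Pow(6968, -1)) = Mul(-654, Rational(1, 6968)) = Rational(-327, 3484) ≈ -0.093858)
Mul(V, Pow(Function('r')(75, Function('S')(1, -3)), -1)) = Mul(Rational(-327, 3484), Pow(Add(Mul(-110, 75), Mul(-51, Rational(-20, 3))), -1)) = Mul(Rational(-327, 3484), Pow(Add(-8250, 340), -1)) = Mul(Rational(-327, 3484), Pow(-7910, -1)) = Mul(Rational(-327, 3484), Rational(-1, 7910)) = Rational(327, 27558440)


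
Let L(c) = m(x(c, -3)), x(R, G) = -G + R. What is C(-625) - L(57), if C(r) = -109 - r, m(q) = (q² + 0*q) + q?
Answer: -3144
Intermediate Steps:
x(R, G) = R - G
m(q) = q + q² (m(q) = (q² + 0) + q = q² + q = q + q²)
L(c) = (3 + c)*(4 + c) (L(c) = (c - 1*(-3))*(1 + (c - 1*(-3))) = (c + 3)*(1 + (c + 3)) = (3 + c)*(1 + (3 + c)) = (3 + c)*(4 + c))
C(-625) - L(57) = (-109 - 1*(-625)) - (3 + 57)*(4 + 57) = (-109 + 625) - 60*61 = 516 - 1*3660 = 516 - 3660 = -3144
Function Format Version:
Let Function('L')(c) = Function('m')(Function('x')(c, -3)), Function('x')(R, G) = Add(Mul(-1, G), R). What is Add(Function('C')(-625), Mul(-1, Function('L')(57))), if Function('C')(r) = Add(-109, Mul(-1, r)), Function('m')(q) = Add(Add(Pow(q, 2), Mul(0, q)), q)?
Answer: -3144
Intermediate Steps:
Function('x')(R, G) = Add(R, Mul(-1, G))
Function('m')(q) = Add(q, Pow(q, 2)) (Function('m')(q) = Add(Add(Pow(q, 2), 0), q) = Add(Pow(q, 2), q) = Add(q, Pow(q, 2)))
Function('L')(c) = Mul(Add(3, c), Add(4, c)) (Function('L')(c) = Mul(Add(c, Mul(-1, -3)), Add(1, Add(c, Mul(-1, -3)))) = Mul(Add(c, 3), Add(1, Add(c, 3))) = Mul(Add(3, c), Add(1, Add(3, c))) = Mul(Add(3, c), Add(4, c)))
Add(Function('C')(-625), Mul(-1, Function('L')(57))) = Add(Add(-109, Mul(-1, -625)), Mul(-1, Mul(Add(3, 57), Add(4, 57)))) = Add(Add(-109, 625), Mul(-1, Mul(60, 61))) = Add(516, Mul(-1, 3660)) = Add(516, -3660) = -3144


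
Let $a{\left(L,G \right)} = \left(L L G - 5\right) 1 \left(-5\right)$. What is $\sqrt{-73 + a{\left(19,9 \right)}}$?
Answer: $i \sqrt{16293} \approx 127.64 i$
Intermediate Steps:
$a{\left(L,G \right)} = 25 - 5 G L^{2}$ ($a{\left(L,G \right)} = \left(L^{2} G - 5\right) 1 \left(-5\right) = \left(G L^{2} - 5\right) 1 \left(-5\right) = \left(-5 + G L^{2}\right) 1 \left(-5\right) = \left(-5 + G L^{2}\right) \left(-5\right) = 25 - 5 G L^{2}$)
$\sqrt{-73 + a{\left(19,9 \right)}} = \sqrt{-73 + \left(25 - 45 \cdot 19^{2}\right)} = \sqrt{-73 + \left(25 - 45 \cdot 361\right)} = \sqrt{-73 + \left(25 - 16245\right)} = \sqrt{-73 - 16220} = \sqrt{-16293} = i \sqrt{16293}$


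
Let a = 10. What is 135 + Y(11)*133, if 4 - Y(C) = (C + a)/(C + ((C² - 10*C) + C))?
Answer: 6406/11 ≈ 582.36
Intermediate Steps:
Y(C) = 4 - (10 + C)/(C² - 8*C) (Y(C) = 4 - (C + 10)/(C + ((C² - 10*C) + C)) = 4 - (10 + C)/(C + (C² - 9*C)) = 4 - (10 + C)/(C² - 8*C))
135 + Y(11)*133 = 135 + ((-10 - 33*11 + 4*11²)/(11*(-8 + 11)))*133 = 135 + ((1/11)*(-10 - 363 + 4*121)/3)*133 = 135 + ((1/11)*(⅓)*(-10 - 363 + 484))*133 = 135 + ((1/11)*(⅓)*111)*133 = 135 + (37/11)*133 = 135 + 4921/11 = 6406/11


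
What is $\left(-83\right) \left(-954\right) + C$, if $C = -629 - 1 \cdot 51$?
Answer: $78502$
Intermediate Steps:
$C = -680$ ($C = -629 - 51 = -680$)
$\left(-83\right) \left(-954\right) + C = \left(-83\right) \left(-954\right) - 680 = 79182 - 680 = 78502$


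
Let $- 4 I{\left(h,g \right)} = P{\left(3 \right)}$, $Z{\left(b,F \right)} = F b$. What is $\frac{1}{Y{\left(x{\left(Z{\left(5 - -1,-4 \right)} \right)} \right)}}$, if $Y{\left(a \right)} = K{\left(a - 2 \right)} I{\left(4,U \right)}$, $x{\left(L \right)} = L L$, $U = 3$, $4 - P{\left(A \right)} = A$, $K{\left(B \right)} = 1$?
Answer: $-4$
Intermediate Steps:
$P{\left(A \right)} = 4 - A$
$I{\left(h,g \right)} = - \frac{1}{4}$ ($I{\left(h,g \right)} = - \frac{4 - 3}{4} = \left(- \frac{1}{4}\right) 1 = - \frac{1}{4}$)
$x{\left(L \right)} = L^{2}$
$Y{\left(a \right)} = - \frac{1}{4}$ ($Y{\left(a \right)} = 1 \left(- \frac{1}{4}\right) = - \frac{1}{4}$)
$\frac{1}{Y{\left(x{\left(Z{\left(5 - -1,-4 \right)} \right)} \right)}} = \frac{1}{- \frac{1}{4}} = -4$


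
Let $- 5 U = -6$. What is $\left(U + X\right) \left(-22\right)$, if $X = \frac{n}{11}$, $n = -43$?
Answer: $\frac{298}{5} \approx 59.6$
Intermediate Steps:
$X = - \frac{43}{11} \approx -3.9091$
$U = \frac{6}{5}$ ($U = \left(- \frac{1}{5}\right) \left(-6\right) = \frac{6}{5} \approx 1.2$)
$\left(U + X\right) \left(-22\right) = \left(\frac{6}{5} - \frac{43}{11}\right) \left(-22\right) = \left(- \frac{149}{55}\right) \left(-22\right) = \frac{298}{5}$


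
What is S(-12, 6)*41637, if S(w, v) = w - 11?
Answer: -957651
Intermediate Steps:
S(w, v) = -11 + w
S(-12, 6)*41637 = (-11 - 12)*41637 = -23*41637 = -957651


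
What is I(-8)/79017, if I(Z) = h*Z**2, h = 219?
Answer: 4672/26339 ≈ 0.17738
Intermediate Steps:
I(Z) = 219*Z**2
I(-8)/79017 = (219*(-8)**2)/79017 = (219*64)*(1/79017) = 14016*(1/79017) = 4672/26339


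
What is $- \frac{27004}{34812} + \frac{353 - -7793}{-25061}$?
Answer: $- \frac{240081449}{218105883} \approx -1.1008$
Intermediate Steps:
$- \frac{27004}{34812} + \frac{353 - -7793}{-25061} = \left(-27004\right) \frac{1}{34812} + \left(353 + 7793\right) \left(- \frac{1}{25061}\right) = - \frac{6751}{8703} + 8146 \left(- \frac{1}{25061}\right) = - \frac{6751}{8703} - \frac{8146}{25061} = - \frac{240081449}{218105883}$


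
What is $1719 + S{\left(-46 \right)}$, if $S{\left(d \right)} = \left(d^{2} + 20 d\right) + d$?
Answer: $2869$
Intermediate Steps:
$S{\left(d \right)} = d^{2} + 21 d$
$1719 + S{\left(-46 \right)} = 1719 - 46 \left(21 - 46\right) = 1719 - -1150 = 1719 + 1150 = 2869$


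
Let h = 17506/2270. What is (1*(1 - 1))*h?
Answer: 0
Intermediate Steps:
h = 8753/1135 (h = 17506*(1/2270) = 8753/1135 ≈ 7.7119)
(1*(1 - 1))*h = (1*(1 - 1))*(8753/1135) = (1*0)*(8753/1135) = 0*(8753/1135) = 0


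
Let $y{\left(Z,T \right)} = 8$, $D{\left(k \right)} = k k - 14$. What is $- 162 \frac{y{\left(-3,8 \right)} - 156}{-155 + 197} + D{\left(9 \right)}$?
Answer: $\frac{4465}{7} \approx 637.86$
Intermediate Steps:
$D{\left(k \right)} = -14 + k^{2}$ ($D{\left(k \right)} = k^{2} - 14 = -14 + k^{2}$)
$- 162 \frac{y{\left(-3,8 \right)} - 156}{-155 + 197} + D{\left(9 \right)} = - 162 \frac{8 - 156}{-155 + 197} - \left(14 - 9^{2}\right) = - 162 \left(- \frac{148}{42}\right) + \left(-14 + 81\right) = - 162 \left(\left(-148\right) \frac{1}{42}\right) + 67 = \left(-162\right) \left(- \frac{74}{21}\right) + 67 = \frac{3996}{7} + 67 = \frac{4465}{7}$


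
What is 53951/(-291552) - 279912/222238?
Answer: -46799432881/32396966688 ≈ -1.4446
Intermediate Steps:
53951/(-291552) - 279912/222238 = 53951*(-1/291552) - 279912*1/222238 = -53951/291552 - 139956/111119 = -46799432881/32396966688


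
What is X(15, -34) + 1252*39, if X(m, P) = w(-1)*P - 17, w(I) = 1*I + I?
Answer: 48879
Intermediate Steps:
w(I) = 2*I (w(I) = I + I = 2*I)
X(m, P) = -17 - 2*P (X(m, P) = (2*(-1))*P - 17 = -2*P - 17 = -17 - 2*P)
X(15, -34) + 1252*39 = (-17 - 2*(-34)) + 1252*39 = (-17 + 68) + 48828 = 51 + 48828 = 48879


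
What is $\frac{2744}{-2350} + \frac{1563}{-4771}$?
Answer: $- \frac{8382337}{5605925} \approx -1.4953$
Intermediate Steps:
$\frac{2744}{-2350} + \frac{1563}{-4771} = 2744 \left(- \frac{1}{2350}\right) + 1563 \left(- \frac{1}{4771}\right) = - \frac{1372}{1175} - \frac{1563}{4771} = - \frac{8382337}{5605925}$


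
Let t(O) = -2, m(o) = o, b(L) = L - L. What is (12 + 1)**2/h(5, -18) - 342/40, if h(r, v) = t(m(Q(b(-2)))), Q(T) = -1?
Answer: -1861/20 ≈ -93.050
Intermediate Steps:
b(L) = 0
h(r, v) = -2
(12 + 1)**2/h(5, -18) - 342/40 = (12 + 1)**2/(-2) - 342/40 = 13**2*(-1/2) - 342*1/40 = 169*(-1/2) - 171/20 = -169/2 - 171/20 = -1861/20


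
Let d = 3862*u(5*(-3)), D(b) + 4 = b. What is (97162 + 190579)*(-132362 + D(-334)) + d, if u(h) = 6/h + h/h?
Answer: -190916141914/5 ≈ -3.8183e+10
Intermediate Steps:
D(b) = -4 + b
u(h) = 1 + 6/h (u(h) = 6/h + 1 = 1 + 6/h)
d = 11586/5 (d = 3862*((6 + 5*(-3))/((5*(-3)))) = 3862*((6 - 15)/(-15)) = 3862*(-1/15*(-9)) = 3862*(⅗) = 11586/5 ≈ 2317.2)
(97162 + 190579)*(-132362 + D(-334)) + d = (97162 + 190579)*(-132362 + (-4 - 334)) + 11586/5 = 287741*(-132362 - 338) + 11586/5 = 287741*(-132700) + 11586/5 = -38183230700 + 11586/5 = -190916141914/5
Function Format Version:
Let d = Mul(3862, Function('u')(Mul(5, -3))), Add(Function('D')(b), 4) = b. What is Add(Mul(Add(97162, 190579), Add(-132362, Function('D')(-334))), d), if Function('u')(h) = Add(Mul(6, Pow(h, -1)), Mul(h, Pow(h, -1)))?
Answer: Rational(-190916141914, 5) ≈ -3.8183e+10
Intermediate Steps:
Function('D')(b) = Add(-4, b)
Function('u')(h) = Add(1, Mul(6, Pow(h, -1))) (Function('u')(h) = Add(Mul(6, Pow(h, -1)), 1) = Add(1, Mul(6, Pow(h, -1))))
d = Rational(11586, 5) (d = Mul(3862, Mul(Pow(Mul(5, -3), -1), Add(6, Mul(5, -3)))) = Mul(3862, Mul(Pow(-15, -1), Add(6, -15))) = Mul(3862, Mul(Rational(-1, 15), -9)) = Mul(3862, Rational(3, 5)) = Rational(11586, 5) ≈ 2317.2)
Add(Mul(Add(97162, 190579), Add(-132362, Function('D')(-334))), d) = Add(Mul(Add(97162, 190579), Add(-132362, Add(-4, -334))), Rational(11586, 5)) = Add(Mul(287741, Add(-132362, -338)), Rational(11586, 5)) = Add(Mul(287741, -132700), Rational(11586, 5)) = Add(-38183230700, Rational(11586, 5)) = Rational(-190916141914, 5)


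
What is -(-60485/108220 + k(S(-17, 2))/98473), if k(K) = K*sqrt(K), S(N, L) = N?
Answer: 12097/21644 + 17*I*sqrt(17)/98473 ≈ 0.55891 + 0.0007118*I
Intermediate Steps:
k(K) = K**(3/2)
-(-60485/108220 + k(S(-17, 2))/98473) = -(-60485/108220 + (-17)**(3/2)/98473) = -(-60485*1/108220 - 17*I*sqrt(17)*(1/98473)) = -(-12097/21644 - 17*I*sqrt(17)/98473) = 12097/21644 + 17*I*sqrt(17)/98473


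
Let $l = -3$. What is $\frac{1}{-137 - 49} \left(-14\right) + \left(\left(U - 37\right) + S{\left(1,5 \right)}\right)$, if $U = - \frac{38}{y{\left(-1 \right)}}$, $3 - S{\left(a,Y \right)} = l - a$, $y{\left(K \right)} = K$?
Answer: $\frac{751}{93} \approx 8.0753$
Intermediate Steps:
$S{\left(a,Y \right)} = 6 + a$ ($S{\left(a,Y \right)} = 3 - \left(-3 - a\right) = 3 + \left(3 + a\right) = 6 + a$)
$U = 38$ ($U = - \frac{38}{-1} = \left(-38\right) \left(-1\right) = 38$)
$\frac{1}{-137 - 49} \left(-14\right) + \left(\left(U - 37\right) + S{\left(1,5 \right)}\right) = \frac{1}{-137 - 49} \left(-14\right) + \left(\left(38 - 37\right) + \left(6 + 1\right)\right) = \frac{1}{-186} \left(-14\right) + \left(1 + 7\right) = \left(- \frac{1}{186}\right) \left(-14\right) + 8 = \frac{7}{93} + 8 = \frac{751}{93}$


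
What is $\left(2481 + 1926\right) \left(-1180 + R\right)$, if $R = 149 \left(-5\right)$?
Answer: $-8483475$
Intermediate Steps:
$R = -745$
$\left(2481 + 1926\right) \left(-1180 + R\right) = \left(2481 + 1926\right) \left(-1180 - 745\right) = 4407 \left(-1925\right) = -8483475$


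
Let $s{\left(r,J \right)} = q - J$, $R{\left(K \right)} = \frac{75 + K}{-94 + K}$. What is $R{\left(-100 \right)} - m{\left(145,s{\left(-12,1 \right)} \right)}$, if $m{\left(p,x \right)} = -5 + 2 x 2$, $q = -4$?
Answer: $\frac{4875}{194} \approx 25.129$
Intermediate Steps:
$R{\left(K \right)} = \frac{75 + K}{-94 + K}$
$s{\left(r,J \right)} = -4 - J$
$m{\left(p,x \right)} = -5 + 4 x$
$R{\left(-100 \right)} - m{\left(145,s{\left(-12,1 \right)} \right)} = \frac{75 - 100}{-94 - 100} - \left(-5 + 4 \left(-4 - 1\right)\right) = \frac{1}{-194} \left(-25\right) - \left(-5 + 4 \left(-4 - 1\right)\right) = \left(- \frac{1}{194}\right) \left(-25\right) - \left(-5 + 4 \left(-5\right)\right) = \frac{25}{194} - \left(-5 - 20\right) = \frac{25}{194} - -25 = \frac{25}{194} + 25 = \frac{4875}{194}$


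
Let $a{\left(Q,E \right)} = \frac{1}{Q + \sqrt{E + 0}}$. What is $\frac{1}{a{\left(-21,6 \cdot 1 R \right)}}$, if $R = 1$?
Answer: $-21 + \sqrt{6} \approx -18.551$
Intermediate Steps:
$a{\left(Q,E \right)} = \frac{1}{Q + \sqrt{E}}$
$\frac{1}{a{\left(-21,6 \cdot 1 R \right)}} = \frac{1}{\frac{1}{-21 + \sqrt{6 \cdot 1 \cdot 1}}} = \frac{1}{\frac{1}{-21 + \sqrt{6 \cdot 1}}} = \frac{1}{\frac{1}{-21 + \sqrt{6}}} = -21 + \sqrt{6}$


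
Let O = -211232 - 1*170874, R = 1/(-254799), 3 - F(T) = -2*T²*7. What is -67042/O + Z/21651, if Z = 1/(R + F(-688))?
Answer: 408485362979581384109/2328163063459855064380 ≈ 0.17545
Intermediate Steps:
F(T) = 3 + 14*T² (F(T) = 3 - (-2*T²)*7 = 3 - (-14)*T² = 3 + 14*T²)
R = -1/254799 ≈ -3.9247e-6
O = -382106 (O = -211232 - 170874 = -382106)
Z = 254799/1688506854380 (Z = 1/(-1/254799 + (3 + 14*(-688)²)) = 1/(-1/254799 + (3 + 14*473344)) = 1/(-1/254799 + (3 + 6626816)) = 1/(-1/254799 + 6626819) = 1/(1688506854380/254799) = 254799/1688506854380 ≈ 1.5090e-7)
-67042/O + Z/21651 = -67042/(-382106) + (254799/1688506854380)/21651 = -67042*(-1/382106) + (254799/1688506854380)*(1/21651) = 33521/191053 + 84933/12185953968060460 = 408485362979581384109/2328163063459855064380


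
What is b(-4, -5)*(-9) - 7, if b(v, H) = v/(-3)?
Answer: -19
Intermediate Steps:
b(v, H) = -v/3 (b(v, H) = v*(-1/3) = -v/3)
b(-4, -5)*(-9) - 7 = -1/3*(-4)*(-9) - 7 = (4/3)*(-9) - 7 = -12 - 7 = -19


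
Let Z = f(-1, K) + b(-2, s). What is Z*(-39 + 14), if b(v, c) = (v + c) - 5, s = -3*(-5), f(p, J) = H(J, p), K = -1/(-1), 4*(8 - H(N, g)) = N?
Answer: -1575/4 ≈ -393.75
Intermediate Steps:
H(N, g) = 8 - N/4
K = 1 (K = -1*(-1) = 1)
f(p, J) = 8 - J/4
s = 15
b(v, c) = -5 + c + v (b(v, c) = (c + v) - 5 = -5 + c + v)
Z = 63/4 (Z = (8 - ¼*1) + (-5 + 15 - 2) = (8 - ¼) + 8 = 31/4 + 8 = 63/4 ≈ 15.750)
Z*(-39 + 14) = 63*(-39 + 14)/4 = (63/4)*(-25) = -1575/4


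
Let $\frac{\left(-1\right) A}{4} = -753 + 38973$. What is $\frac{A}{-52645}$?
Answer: $\frac{30576}{10529} \approx 2.904$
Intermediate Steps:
$A = -152880$ ($A = - 4 \left(-753 + 38973\right) = \left(-4\right) 38220 = -152880$)
$\frac{A}{-52645} = - \frac{152880}{-52645} = \left(-152880\right) \left(- \frac{1}{52645}\right) = \frac{30576}{10529}$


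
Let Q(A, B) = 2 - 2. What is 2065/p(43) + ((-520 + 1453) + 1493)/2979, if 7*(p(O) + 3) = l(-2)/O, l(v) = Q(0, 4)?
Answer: -2048119/2979 ≈ -687.52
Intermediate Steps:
Q(A, B) = 0
l(v) = 0
p(O) = -3 (p(O) = -3 + (0/O)/7 = -3 + (1/7)*0 = -3 + 0 = -3)
2065/p(43) + ((-520 + 1453) + 1493)/2979 = 2065/(-3) + ((-520 + 1453) + 1493)/2979 = 2065*(-1/3) + (933 + 1493)*(1/2979) = -2065/3 + 2426*(1/2979) = -2065/3 + 2426/2979 = -2048119/2979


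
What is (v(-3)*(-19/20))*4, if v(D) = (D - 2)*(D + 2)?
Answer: -19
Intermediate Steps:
v(D) = (-2 + D)*(2 + D)
(v(-3)*(-19/20))*4 = ((-4 + (-3)**2)*(-19/20))*4 = ((-4 + 9)*(-19*1/20))*4 = (5*(-19/20))*4 = -19/4*4 = -19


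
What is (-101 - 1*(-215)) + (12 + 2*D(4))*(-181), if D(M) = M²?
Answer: -7850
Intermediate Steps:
(-101 - 1*(-215)) + (12 + 2*D(4))*(-181) = (-101 - 1*(-215)) + (12 + 2*4²)*(-181) = (-101 + 215) + (12 + 2*16)*(-181) = 114 + (12 + 32)*(-181) = 114 + 44*(-181) = 114 - 7964 = -7850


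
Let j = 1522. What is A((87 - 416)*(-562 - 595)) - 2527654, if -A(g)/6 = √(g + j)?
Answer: -2527654 - 30*√15287 ≈ -2.5314e+6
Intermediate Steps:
A(g) = -6*√(1522 + g) (A(g) = -6*√(g + 1522) = -6*√(1522 + g))
A((87 - 416)*(-562 - 595)) - 2527654 = -6*√(1522 + (87 - 416)*(-562 - 595)) - 2527654 = -6*√(1522 - 329*(-1157)) - 2527654 = -6*√(1522 + 380653) - 2527654 = -30*√15287 - 2527654 = -2527654 - 30*√15287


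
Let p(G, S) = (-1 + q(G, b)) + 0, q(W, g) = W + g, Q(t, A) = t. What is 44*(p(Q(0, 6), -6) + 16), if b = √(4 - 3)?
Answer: 704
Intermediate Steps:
b = 1 (b = √1 = 1)
p(G, S) = G (p(G, S) = (-1 + (G + 1)) + 0 = (-1 + (1 + G)) + 0 = G + 0 = G)
44*(p(Q(0, 6), -6) + 16) = 44*(0 + 16) = 44*16 = 704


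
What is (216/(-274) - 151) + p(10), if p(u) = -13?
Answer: -22576/137 ≈ -164.79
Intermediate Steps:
(216/(-274) - 151) + p(10) = (216/(-274) - 151) - 13 = (216*(-1/274) - 151) - 13 = (-108/137 - 151) - 13 = -20795/137 - 13 = -22576/137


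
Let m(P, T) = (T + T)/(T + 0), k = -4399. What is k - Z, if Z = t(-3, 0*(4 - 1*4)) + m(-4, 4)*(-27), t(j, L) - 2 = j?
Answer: -4344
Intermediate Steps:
t(j, L) = 2 + j
m(P, T) = 2 (m(P, T) = (2*T)/T = 2)
Z = -55 (Z = (2 - 3) + 2*(-27) = -1 - 54 = -55)
k - Z = -4399 - 1*(-55) = -4399 + 55 = -4344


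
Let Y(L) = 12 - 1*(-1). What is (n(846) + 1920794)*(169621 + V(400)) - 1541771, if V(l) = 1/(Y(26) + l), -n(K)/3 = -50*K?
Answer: 143447441637533/413 ≈ 3.4733e+11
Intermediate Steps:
Y(L) = 13 (Y(L) = 12 + 1 = 13)
n(K) = 150*K (n(K) = -(-150)*K = 150*K)
V(l) = 1/(13 + l)
(n(846) + 1920794)*(169621 + V(400)) - 1541771 = (150*846 + 1920794)*(169621 + 1/(13 + 400)) - 1541771 = (126900 + 1920794)*(169621 + 1/413) - 1541771 = 2047694*(169621 + 1/413) - 1541771 = 2047694*(70053474/413) - 1541771 = 143448078388956/413 - 1541771 = 143447441637533/413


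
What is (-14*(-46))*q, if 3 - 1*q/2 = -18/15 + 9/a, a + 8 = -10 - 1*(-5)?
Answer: 409584/65 ≈ 6301.3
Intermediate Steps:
a = -13 (a = -8 + (-10 - 1*(-5)) = -8 + (-10 + 5) = -8 - 5 = -13)
q = 636/65 (q = 6 - 2*(-18/15 + 9/(-13)) = 6 - 2*(-18*1/15 + 9*(-1/13)) = 6 - 2*(-6/5 - 9/13) = 6 - 2*(-123/65) = 6 + 246/65 = 636/65 ≈ 9.7846)
(-14*(-46))*q = -14*(-46)*(636/65) = 644*(636/65) = 409584/65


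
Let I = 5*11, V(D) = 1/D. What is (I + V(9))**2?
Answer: 246016/81 ≈ 3037.2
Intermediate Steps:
I = 55
(I + V(9))**2 = (55 + 1/9)**2 = (496/9)**2 = 246016/81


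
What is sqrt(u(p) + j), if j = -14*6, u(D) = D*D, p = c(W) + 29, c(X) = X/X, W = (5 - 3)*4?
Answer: 4*sqrt(51) ≈ 28.566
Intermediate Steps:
W = 8 (W = 2*4 = 8)
c(X) = 1
p = 30 (p = 1 + 29 = 30)
u(D) = D**2
j = -84
sqrt(u(p) + j) = sqrt(30**2 - 84) = sqrt(900 - 84) = sqrt(816) = 4*sqrt(51)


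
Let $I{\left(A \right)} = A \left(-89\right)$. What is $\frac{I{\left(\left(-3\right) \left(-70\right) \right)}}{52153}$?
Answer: $- \frac{18690}{52153} \approx -0.35837$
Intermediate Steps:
$I{\left(A \right)} = - 89 A$
$\frac{I{\left(\left(-3\right) \left(-70\right) \right)}}{52153} = \frac{\left(-89\right) \left(\left(-3\right) \left(-70\right)\right)}{52153} = \left(-89\right) 210 \cdot \frac{1}{52153} = \left(-18690\right) \frac{1}{52153} = - \frac{18690}{52153}$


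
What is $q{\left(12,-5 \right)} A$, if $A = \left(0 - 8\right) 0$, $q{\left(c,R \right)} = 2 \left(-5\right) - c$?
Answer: $0$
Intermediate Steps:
$q{\left(c,R \right)} = -10 - c$
$A = 0$ ($A = \left(-8\right) 0 = 0$)
$q{\left(12,-5 \right)} A = \left(-10 - 12\right) 0 = \left(-22\right) 0 = 0$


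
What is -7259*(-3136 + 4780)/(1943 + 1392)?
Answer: -11933796/3335 ≈ -3578.4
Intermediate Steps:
-7259*(-3136 + 4780)/(1943 + 1392) = -7259/(3335/1644) = -7259/(3335*(1/1644)) = -7259/3335/1644 = -7259*1644/3335 = -11933796/3335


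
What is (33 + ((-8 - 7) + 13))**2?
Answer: 961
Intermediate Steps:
(33 + ((-8 - 7) + 13))**2 = (33 + (-15 + 13))**2 = (33 - 2)**2 = 31**2 = 961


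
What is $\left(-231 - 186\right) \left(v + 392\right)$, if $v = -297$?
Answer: $-39615$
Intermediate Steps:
$\left(-231 - 186\right) \left(v + 392\right) = \left(-231 - 186\right) \left(-297 + 392\right) = \left(-417\right) 95 = -39615$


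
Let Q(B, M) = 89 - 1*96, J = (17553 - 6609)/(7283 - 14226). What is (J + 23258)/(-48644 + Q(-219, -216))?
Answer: -161469350/337783893 ≈ -0.47803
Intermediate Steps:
J = -10944/6943 (J = 10944/(-6943) = 10944*(-1/6943) = -10944/6943 ≈ -1.5763)
Q(B, M) = -7 (Q(B, M) = 89 - 96 = -7)
(J + 23258)/(-48644 + Q(-219, -216)) = (-10944/6943 + 23258)/(-48644 - 7) = (161469350/6943)/(-48651) = (161469350/6943)*(-1/48651) = -161469350/337783893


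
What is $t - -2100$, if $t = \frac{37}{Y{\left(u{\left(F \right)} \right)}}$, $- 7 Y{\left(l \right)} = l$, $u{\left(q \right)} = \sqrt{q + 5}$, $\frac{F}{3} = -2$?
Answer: $2100 + 259 i \approx 2100.0 + 259.0 i$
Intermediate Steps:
$F = -6$ ($F = 3 \left(-2\right) = -6$)
$u{\left(q \right)} = \sqrt{5 + q}$
$Y{\left(l \right)} = - \frac{l}{7}$
$t = 259 i$ ($t = \frac{37}{\left(- \frac{1}{7}\right) \sqrt{5 - 6}} = \frac{37}{\left(- \frac{1}{7}\right) \sqrt{-1}} = \frac{37}{\left(- \frac{1}{7}\right) i} = 37 \cdot 7 i = 259 i \approx 259.0 i$)
$t - -2100 = 259 i - -2100 = 259 i + 2100 = 2100 + 259 i$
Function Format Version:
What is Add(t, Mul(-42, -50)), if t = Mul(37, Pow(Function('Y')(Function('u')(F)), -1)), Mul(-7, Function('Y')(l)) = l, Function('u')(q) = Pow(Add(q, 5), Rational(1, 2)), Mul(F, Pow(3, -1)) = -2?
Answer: Add(2100, Mul(259, I)) ≈ Add(2100.0, Mul(259.00, I))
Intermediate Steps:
F = -6 (F = Mul(3, -2) = -6)
Function('u')(q) = Pow(Add(5, q), Rational(1, 2))
Function('Y')(l) = Mul(Rational(-1, 7), l)
t = Mul(259, I) (t = Mul(37, Pow(Mul(Rational(-1, 7), Pow(Add(5, -6), Rational(1, 2))), -1)) = Mul(37, Pow(Mul(Rational(-1, 7), Pow(-1, Rational(1, 2))), -1)) = Mul(37, Pow(Mul(Rational(-1, 7), I), -1)) = Mul(37, Mul(7, I)) = Mul(259, I) ≈ Mul(259.00, I))
Add(t, Mul(-42, -50)) = Add(Mul(259, I), Mul(-42, -50)) = Add(Mul(259, I), 2100) = Add(2100, Mul(259, I))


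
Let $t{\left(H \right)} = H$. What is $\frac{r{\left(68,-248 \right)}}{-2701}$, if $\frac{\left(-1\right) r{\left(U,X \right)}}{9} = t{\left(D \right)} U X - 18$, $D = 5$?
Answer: $- \frac{759042}{2701} \approx -281.02$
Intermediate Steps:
$r{\left(U,X \right)} = 162 - 45 U X$ ($r{\left(U,X \right)} = - 9 \left(5 U X - 18\right) = - 9 \left(-18 + 5 U X\right) = 162 - 45 U X$)
$\frac{r{\left(68,-248 \right)}}{-2701} = \frac{162 - 3060 \left(-248\right)}{-2701} = \left(162 + 758880\right) \left(- \frac{1}{2701}\right) = 759042 \left(- \frac{1}{2701}\right) = - \frac{759042}{2701}$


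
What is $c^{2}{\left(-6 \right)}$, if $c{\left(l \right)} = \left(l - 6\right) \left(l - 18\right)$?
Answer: $82944$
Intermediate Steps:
$c{\left(l \right)} = \left(-18 + l\right) \left(-6 + l\right)$ ($c{\left(l \right)} = \left(l - 6\right) \left(-18 + l\right) = \left(-6 + l\right) \left(-18 + l\right) = \left(-18 + l\right) \left(-6 + l\right)$)
$c^{2}{\left(-6 \right)} = \left(108 + \left(-6\right)^{2} - -144\right)^{2} = \left(108 + 36 + 144\right)^{2} = 288^{2} = 82944$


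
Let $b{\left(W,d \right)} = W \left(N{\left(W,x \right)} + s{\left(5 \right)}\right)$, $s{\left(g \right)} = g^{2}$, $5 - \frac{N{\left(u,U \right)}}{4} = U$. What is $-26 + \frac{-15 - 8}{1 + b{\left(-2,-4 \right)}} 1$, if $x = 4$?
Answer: $- \frac{1459}{57} \approx -25.596$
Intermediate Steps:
$N{\left(u,U \right)} = 20 - 4 U$
$b{\left(W,d \right)} = 29 W$ ($b{\left(W,d \right)} = W \left(\left(20 - 16\right) + 5^{2}\right) = W \left(\left(20 - 16\right) + 25\right) = W \left(4 + 25\right) = W 29 = 29 W$)
$-26 + \frac{-15 - 8}{1 + b{\left(-2,-4 \right)}} 1 = -26 + \frac{-15 - 8}{1 + 29 \left(-2\right)} 1 = -26 + - \frac{23}{1 - 58} \cdot 1 = -26 + - \frac{23}{-57} \cdot 1 = -26 + \left(-23\right) \left(- \frac{1}{57}\right) 1 = -26 + \frac{23}{57} \cdot 1 = -26 + \frac{23}{57} = - \frac{1459}{57}$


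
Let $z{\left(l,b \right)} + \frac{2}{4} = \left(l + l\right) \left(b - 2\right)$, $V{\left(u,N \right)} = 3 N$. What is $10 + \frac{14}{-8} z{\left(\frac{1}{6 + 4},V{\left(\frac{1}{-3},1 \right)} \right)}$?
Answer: $\frac{421}{40} \approx 10.525$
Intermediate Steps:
$z{\left(l,b \right)} = - \frac{1}{2} + 2 l \left(-2 + b\right)$ ($z{\left(l,b \right)} = - \frac{1}{2} + \left(l + l\right) \left(b - 2\right) = - \frac{1}{2} + 2 l \left(-2 + b\right)$)
$10 + \frac{14}{-8} z{\left(\frac{1}{6 + 4},V{\left(\frac{1}{-3},1 \right)} \right)} = 10 + \frac{14}{-8} \left(- \frac{1}{2} - \frac{4}{6 + 4} + \frac{2 \cdot 3 \cdot 1}{6 + 4}\right) = 10 + 14 \left(- \frac{1}{8}\right) \left(- \frac{1}{2} - \frac{4}{10} + 2 \cdot 3 \cdot \frac{1}{10}\right) = 10 - \frac{7 \left(- \frac{1}{2} - \frac{2}{5} + 2 \cdot 3 \cdot \frac{1}{10}\right)}{4} = 10 - \frac{7 \left(- \frac{1}{2} - \frac{2}{5} + \frac{3}{5}\right)}{4} = 10 - - \frac{21}{40} = 10 + \frac{21}{40} = \frac{421}{40}$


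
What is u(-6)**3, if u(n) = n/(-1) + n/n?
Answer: 343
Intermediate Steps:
u(n) = 1 - n (u(n) = n*(-1) + 1 = -n + 1 = 1 - n)
u(-6)**3 = (1 - 1*(-6))**3 = (1 + 6)**3 = 7**3 = 343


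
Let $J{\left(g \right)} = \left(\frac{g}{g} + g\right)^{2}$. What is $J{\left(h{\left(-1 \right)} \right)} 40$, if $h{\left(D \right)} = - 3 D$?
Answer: $640$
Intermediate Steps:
$J{\left(g \right)} = \left(1 + g\right)^{2}$
$J{\left(h{\left(-1 \right)} \right)} 40 = \left(1 - -3\right)^{2} \cdot 40 = \left(1 + 3\right)^{2} \cdot 40 = 4^{2} \cdot 40 = 16 \cdot 40 = 640$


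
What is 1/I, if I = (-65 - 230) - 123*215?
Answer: -1/26740 ≈ -3.7397e-5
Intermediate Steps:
I = -26740 (I = -295 - 26445 = -26740)
1/I = 1/(-26740) = -1/26740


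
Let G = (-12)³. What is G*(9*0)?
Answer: 0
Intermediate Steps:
G = -1728
G*(9*0) = -15552*0 = -1728*0 = 0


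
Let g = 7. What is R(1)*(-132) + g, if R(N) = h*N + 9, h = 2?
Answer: -1445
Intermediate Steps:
R(N) = 9 + 2*N (R(N) = 2*N + 9 = 9 + 2*N)
R(1)*(-132) + g = (9 + 2*1)*(-132) + 7 = (9 + 2)*(-132) + 7 = 11*(-132) + 7 = -1452 + 7 = -1445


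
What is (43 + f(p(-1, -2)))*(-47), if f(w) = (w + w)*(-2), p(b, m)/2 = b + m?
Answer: -3149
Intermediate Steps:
p(b, m) = 2*b + 2*m (p(b, m) = 2*(b + m) = 2*b + 2*m)
f(w) = -4*w (f(w) = (2*w)*(-2) = -4*w)
(43 + f(p(-1, -2)))*(-47) = (43 - 4*(2*(-1) + 2*(-2)))*(-47) = (43 - 4*(-2 - 4))*(-47) = (43 - 4*(-6))*(-47) = (43 + 24)*(-47) = 67*(-47) = -3149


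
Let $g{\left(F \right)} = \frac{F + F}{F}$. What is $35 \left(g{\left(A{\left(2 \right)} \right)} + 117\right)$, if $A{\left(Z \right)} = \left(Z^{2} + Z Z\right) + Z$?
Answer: $4165$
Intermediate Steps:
$A{\left(Z \right)} = Z + 2 Z^{2}$ ($A{\left(Z \right)} = \left(Z^{2} + Z^{2}\right) + Z = 2 Z^{2} + Z = Z + 2 Z^{2}$)
$g{\left(F \right)} = 2$ ($g{\left(F \right)} = \frac{2 F}{F} = 2$)
$35 \left(g{\left(A{\left(2 \right)} \right)} + 117\right) = 35 \left(2 + 117\right) = 35 \cdot 119 = 4165$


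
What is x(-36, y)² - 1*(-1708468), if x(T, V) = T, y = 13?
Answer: 1709764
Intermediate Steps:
x(-36, y)² - 1*(-1708468) = (-36)² - 1*(-1708468) = 1296 + 1708468 = 1709764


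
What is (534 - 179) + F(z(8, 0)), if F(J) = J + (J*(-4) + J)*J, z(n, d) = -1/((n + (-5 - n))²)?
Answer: 221847/625 ≈ 354.96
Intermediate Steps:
z(n, d) = -1/25 (z(n, d) = -1/((-5)²) = -1/25)
F(J) = J - 3*J² (F(J) = J + (-4*J + J)*J = J + (-3*J)*J = J - 3*J²)
(534 - 179) + F(z(8, 0)) = (534 - 179) - (1 - 3*(-1/25))/25 = 355 - (1 + 3/25)/25 = 355 - 1/25*28/25 = 355 - 28/625 = 221847/625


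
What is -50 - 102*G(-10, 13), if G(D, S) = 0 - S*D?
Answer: -13310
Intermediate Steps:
G(D, S) = -D*S (G(D, S) = 0 - D*S = -D*S)
-50 - 102*G(-10, 13) = -50 - (-102)*(-10)*13 = -50 - 102*130 = -50 - 13260 = -13310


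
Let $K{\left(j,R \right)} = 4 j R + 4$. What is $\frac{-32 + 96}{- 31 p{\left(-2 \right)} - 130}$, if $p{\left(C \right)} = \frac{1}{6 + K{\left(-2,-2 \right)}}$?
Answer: $- \frac{1664}{3411} \approx -0.48783$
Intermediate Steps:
$K{\left(j,R \right)} = 4 + 4 R j$ ($K{\left(j,R \right)} = 4 R j + 4 = 4 + 4 R j$)
$p{\left(C \right)} = \frac{1}{26}$ ($p{\left(C \right)} = \frac{1}{6 + \left(4 + 4 \left(-2\right) \left(-2\right)\right)} = \frac{1}{6 + \left(4 + 16\right)} = \frac{1}{6 + 20} = \frac{1}{26}$)
$\frac{-32 + 96}{- 31 p{\left(-2 \right)} - 130} = \frac{-32 + 96}{\left(-31\right) \frac{1}{26} - 130} = \frac{64}{- \frac{31}{26} - 130} = \frac{64}{- \frac{3411}{26}} = 64 \left(- \frac{26}{3411}\right) = - \frac{1664}{3411}$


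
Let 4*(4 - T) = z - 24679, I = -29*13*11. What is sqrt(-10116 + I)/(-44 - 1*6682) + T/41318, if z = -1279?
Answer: 12987/82636 - I*sqrt(14263)/6726 ≈ 0.15716 - 0.017756*I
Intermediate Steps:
I = -4147 (I = -377*11 = -4147)
T = 12987/2 (T = 4 - (-1279 - 24679)/4 = 4 - 1/4*(-25958) = 4 + 12979/2 = 12987/2 ≈ 6493.5)
sqrt(-10116 + I)/(-44 - 1*6682) + T/41318 = sqrt(-10116 - 4147)/(-44 - 1*6682) + (12987/2)/41318 = sqrt(-14263)/(-44 - 6682) + (12987/2)*(1/41318) = (I*sqrt(14263))/(-6726) + 12987/82636 = (I*sqrt(14263))*(-1/6726) + 12987/82636 = -I*sqrt(14263)/6726 + 12987/82636 = 12987/82636 - I*sqrt(14263)/6726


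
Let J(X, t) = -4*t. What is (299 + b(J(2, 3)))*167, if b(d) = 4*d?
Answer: 41917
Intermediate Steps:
(299 + b(J(2, 3)))*167 = (299 + 4*(-4*3))*167 = (299 + 4*(-12))*167 = (299 - 48)*167 = 251*167 = 41917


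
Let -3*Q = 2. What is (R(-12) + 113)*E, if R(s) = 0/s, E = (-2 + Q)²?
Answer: 7232/9 ≈ 803.56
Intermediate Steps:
Q = -⅔ (Q = -⅓*2 = -⅔ ≈ -0.66667)
E = 64/9 (E = (-2 - ⅔)² = (-8/3)² = 64/9 ≈ 7.1111)
R(s) = 0
(R(-12) + 113)*E = (0 + 113)*(64/9) = 113*(64/9) = 7232/9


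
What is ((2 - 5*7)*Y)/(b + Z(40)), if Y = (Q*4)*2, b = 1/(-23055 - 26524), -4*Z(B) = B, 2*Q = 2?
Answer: 13088856/495791 ≈ 26.400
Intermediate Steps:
Q = 1 (Q = (½)*2 = 1)
Z(B) = -B/4
b = -1/49579 (b = 1/(-49579) = -1/49579 ≈ -2.0170e-5)
Y = 8 (Y = (1*4)*2 = 4*2 = 8)
((2 - 5*7)*Y)/(b + Z(40)) = ((2 - 5*7)*8)/(-1/49579 - ¼*40) = ((2 - 35)*8)/(-1/49579 - 10) = (-33*8)/(-495791/49579) = -264*(-49579/495791) = 13088856/495791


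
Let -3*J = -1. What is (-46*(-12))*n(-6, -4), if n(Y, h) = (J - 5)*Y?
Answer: 15456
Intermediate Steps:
J = ⅓ (J = -⅓*(-1) = ⅓ ≈ 0.33333)
n(Y, h) = -14*Y/3 (n(Y, h) = (⅓ - 5)*Y = -14*Y/3)
(-46*(-12))*n(-6, -4) = (-46*(-12))*(-14/3*(-6)) = 552*28 = 15456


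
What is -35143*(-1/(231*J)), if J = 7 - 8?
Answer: -35143/231 ≈ -152.13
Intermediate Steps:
J = -1
-35143*(-1/(231*J)) = -35143/(-33*(-1)*7) = -35143/(33*7) = -35143/231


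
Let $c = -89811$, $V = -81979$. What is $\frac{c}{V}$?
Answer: $\frac{89811}{81979} \approx 1.0955$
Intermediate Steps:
$\frac{c}{V} = - \frac{89811}{-81979} = \left(-89811\right) \left(- \frac{1}{81979}\right) = \frac{89811}{81979}$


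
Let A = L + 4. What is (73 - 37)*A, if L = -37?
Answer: -1188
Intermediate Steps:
A = -33 (A = -37 + 4 = -33)
(73 - 37)*A = (73 - 37)*(-33) = 36*(-33) = -1188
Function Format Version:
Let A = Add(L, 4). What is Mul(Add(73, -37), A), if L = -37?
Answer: -1188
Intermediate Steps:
A = -33 (A = Add(-37, 4) = -33)
Mul(Add(73, -37), A) = Mul(Add(73, -37), -33) = Mul(36, -33) = -1188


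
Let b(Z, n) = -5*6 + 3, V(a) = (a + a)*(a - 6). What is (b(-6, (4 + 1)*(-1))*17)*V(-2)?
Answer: -14688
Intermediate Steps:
V(a) = 2*a*(-6 + a) (V(a) = (2*a)*(-6 + a) = 2*a*(-6 + a))
b(Z, n) = -27 (b(Z, n) = -30 + 3 = -27)
(b(-6, (4 + 1)*(-1))*17)*V(-2) = (-27*17)*(2*(-2)*(-6 - 2)) = -918*(-2)*(-8) = -459*32 = -14688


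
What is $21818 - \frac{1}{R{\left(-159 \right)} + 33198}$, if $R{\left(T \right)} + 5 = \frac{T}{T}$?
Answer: $\frac{724226691}{33194} \approx 21818.0$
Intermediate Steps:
$R{\left(T \right)} = -4$ ($R{\left(T \right)} = -5 + \frac{T}{T} = -5 + 1 = -4$)
$21818 - \frac{1}{R{\left(-159 \right)} + 33198} = 21818 - \frac{1}{-4 + 33198} = 21818 - \frac{1}{33194} = \frac{724226691}{33194}$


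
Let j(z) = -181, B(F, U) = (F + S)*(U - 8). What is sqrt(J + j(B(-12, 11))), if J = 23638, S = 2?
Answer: sqrt(23457) ≈ 153.16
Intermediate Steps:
B(F, U) = (-8 + U)*(2 + F) (B(F, U) = (F + 2)*(U - 8) = (2 + F)*(-8 + U) = (-8 + U)*(2 + F))
sqrt(J + j(B(-12, 11))) = sqrt(23638 - 181) = sqrt(23457)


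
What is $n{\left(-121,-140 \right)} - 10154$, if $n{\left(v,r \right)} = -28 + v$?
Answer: $-10303$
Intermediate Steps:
$n{\left(-121,-140 \right)} - 10154 = \left(-28 - 121\right) - 10154 = -149 - 10154 = -10303$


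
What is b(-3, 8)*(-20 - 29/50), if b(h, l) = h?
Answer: 3087/50 ≈ 61.740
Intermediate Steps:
b(-3, 8)*(-20 - 29/50) = -3*(-20 - 29/50) = -3*(-1029/50) = 3087/50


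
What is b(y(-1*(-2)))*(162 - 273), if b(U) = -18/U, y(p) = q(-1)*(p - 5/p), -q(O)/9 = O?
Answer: -444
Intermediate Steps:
q(O) = -9*O
y(p) = -45/p + 9*p (y(p) = (-9*(-1))*(p - 5/p) = 9*(p - 5/p) = -45/p + 9*p)
b(y(-1*(-2)))*(162 - 273) = (-18/(-45/((-1*(-2))) + 9*(-1*(-2))))*(162 - 273) = -18/(-45/2 + 9*2)*(-111) = -18/(-45*½ + 18)*(-111) = -18/(-45/2 + 18)*(-111) = -18/(-9/2)*(-111) = -18*(-2/9)*(-111) = 4*(-111) = -444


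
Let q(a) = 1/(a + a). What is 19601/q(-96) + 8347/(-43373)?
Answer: -163229609563/43373 ≈ -3.7634e+6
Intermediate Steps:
q(a) = 1/(2*a)
19601/q(-96) + 8347/(-43373) = 19601/(((1/2)/(-96))) + 8347/(-43373) = 19601/(((1/2)*(-1/96))) + 8347*(-1/43373) = 19601/(-1/192) - 8347/43373 = 19601*(-192) - 8347/43373 = -3763392 - 8347/43373 = -163229609563/43373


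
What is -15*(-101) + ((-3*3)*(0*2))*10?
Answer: 1515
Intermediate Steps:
-15*(-101) + ((-3*3)*(0*2))*10 = 1515 - 9*0*10 = 1515 + 0*10 = 1515 + 0 = 1515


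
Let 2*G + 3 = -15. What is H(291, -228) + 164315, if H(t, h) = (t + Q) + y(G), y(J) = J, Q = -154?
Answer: 164443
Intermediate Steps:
G = -9 (G = -3/2 + (1/2)*(-15) = -3/2 - 15/2 = -9)
H(t, h) = -163 + t (H(t, h) = (t - 154) - 9 = (-154 + t) - 9 = -163 + t)
H(291, -228) + 164315 = (-163 + 291) + 164315 = 128 + 164315 = 164443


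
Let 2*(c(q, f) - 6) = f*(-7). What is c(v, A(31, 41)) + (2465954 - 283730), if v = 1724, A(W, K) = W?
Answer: 4364243/2 ≈ 2.1821e+6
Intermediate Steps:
c(q, f) = 6 - 7*f/2 (c(q, f) = 6 + (f*(-7))/2 = 6 + (-7*f)/2 = 6 - 7*f/2)
c(v, A(31, 41)) + (2465954 - 283730) = (6 - 7/2*31) + (2465954 - 283730) = (6 - 217/2) + 2182224 = -205/2 + 2182224 = 4364243/2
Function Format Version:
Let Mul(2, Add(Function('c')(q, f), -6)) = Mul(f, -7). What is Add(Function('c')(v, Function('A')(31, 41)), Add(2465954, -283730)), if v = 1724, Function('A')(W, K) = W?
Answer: Rational(4364243, 2) ≈ 2.1821e+6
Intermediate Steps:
Function('c')(q, f) = Add(6, Mul(Rational(-7, 2), f)) (Function('c')(q, f) = Add(6, Mul(Rational(1, 2), Mul(f, -7))) = Add(6, Mul(Rational(1, 2), Mul(-7, f))) = Add(6, Mul(Rational(-7, 2), f)))
Add(Function('c')(v, Function('A')(31, 41)), Add(2465954, -283730)) = Add(Add(6, Mul(Rational(-7, 2), 31)), Add(2465954, -283730)) = Add(Add(6, Rational(-217, 2)), 2182224) = Add(Rational(-205, 2), 2182224) = Rational(4364243, 2)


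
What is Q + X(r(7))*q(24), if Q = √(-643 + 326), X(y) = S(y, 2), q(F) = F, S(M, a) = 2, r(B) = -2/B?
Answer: 48 + I*√317 ≈ 48.0 + 17.805*I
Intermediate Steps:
X(y) = 2
Q = I*√317 (Q = √(-317) = I*√317 ≈ 17.805*I)
Q + X(r(7))*q(24) = I*√317 + 2*24 = I*√317 + 48 = 48 + I*√317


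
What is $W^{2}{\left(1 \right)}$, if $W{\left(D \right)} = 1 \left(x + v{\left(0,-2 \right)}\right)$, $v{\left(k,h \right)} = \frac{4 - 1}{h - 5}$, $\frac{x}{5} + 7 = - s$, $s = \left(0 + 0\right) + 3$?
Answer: $\frac{124609}{49} \approx 2543.0$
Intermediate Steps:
$s = 3$ ($s = 0 + 3 = 3$)
$x = -50$ ($x = -35 + 5 \left(\left(-1\right) 3\right) = -35 + 5 \left(-3\right) = -35 - 15 = -50$)
$v{\left(k,h \right)} = \frac{3}{-5 + h}$
$W{\left(D \right)} = - \frac{353}{7}$ ($W{\left(D \right)} = 1 \left(-50 + \frac{3}{-5 - 2}\right) = 1 \left(-50 + \frac{3}{-7}\right) = 1 \left(-50 + 3 \left(- \frac{1}{7}\right)\right) = 1 \left(-50 - \frac{3}{7}\right) = 1 \left(- \frac{353}{7}\right) = - \frac{353}{7}$)
$W^{2}{\left(1 \right)} = \left(- \frac{353}{7}\right)^{2} = \frac{124609}{49}$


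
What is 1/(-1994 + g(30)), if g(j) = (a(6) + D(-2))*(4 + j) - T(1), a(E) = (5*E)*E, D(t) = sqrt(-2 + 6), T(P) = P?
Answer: 1/4193 ≈ 0.00023849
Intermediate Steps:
D(t) = 2 (D(t) = sqrt(4) = 2)
a(E) = 5*E**2
g(j) = 727 + 182*j (g(j) = (5*6**2 + 2)*(4 + j) - 1*1 = (5*36 + 2)*(4 + j) - 1 = (180 + 2)*(4 + j) - 1 = 182*(4 + j) - 1 = (728 + 182*j) - 1 = 727 + 182*j)
1/(-1994 + g(30)) = 1/(-1994 + (727 + 182*30)) = 1/(-1994 + (727 + 5460)) = 1/(-1994 + 6187) = 1/4193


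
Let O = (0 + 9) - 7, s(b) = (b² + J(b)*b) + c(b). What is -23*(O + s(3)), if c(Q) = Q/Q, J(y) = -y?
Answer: -69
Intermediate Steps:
c(Q) = 1
s(b) = 1 (s(b) = (b² + (-b)*b) + 1 = (b² - b²) + 1 = 0 + 1 = 1)
O = 2 (O = 9 - 7 = 2)
-23*(O + s(3)) = -23*(2 + 1) = -23*3 = -69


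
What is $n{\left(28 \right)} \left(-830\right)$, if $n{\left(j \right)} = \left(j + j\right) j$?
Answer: $-1301440$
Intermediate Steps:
$n{\left(j \right)} = 2 j^{2}$ ($n{\left(j \right)} = 2 j j = 2 j^{2}$)
$n{\left(28 \right)} \left(-830\right) = 2 \cdot 28^{2} \left(-830\right) = 2 \cdot 784 \left(-830\right) = 1568 \left(-830\right) = -1301440$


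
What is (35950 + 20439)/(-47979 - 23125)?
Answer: -56389/71104 ≈ -0.79305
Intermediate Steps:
(35950 + 20439)/(-47979 - 23125) = 56389/(-71104) = 56389*(-1/71104) = -56389/71104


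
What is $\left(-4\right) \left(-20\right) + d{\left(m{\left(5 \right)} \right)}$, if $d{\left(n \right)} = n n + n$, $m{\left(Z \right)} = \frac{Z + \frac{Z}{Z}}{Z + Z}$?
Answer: $\frac{2024}{25} \approx 80.96$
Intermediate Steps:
$m{\left(Z \right)} = \frac{1 + Z}{2 Z}$ ($m{\left(Z \right)} = \frac{Z + 1}{2 Z} = \left(1 + Z\right) \frac{1}{2 Z} = \frac{1 + Z}{2 Z}$)
$d{\left(n \right)} = n + n^{2}$ ($d{\left(n \right)} = n^{2} + n = n + n^{2}$)
$\left(-4\right) \left(-20\right) + d{\left(m{\left(5 \right)} \right)} = \left(-4\right) \left(-20\right) + \frac{1 + 5}{2 \cdot 5} \left(1 + \frac{1 + 5}{2 \cdot 5}\right) = 80 + \frac{1}{2} \cdot \frac{1}{5} \cdot 6 \left(1 + \frac{1}{2} \cdot \frac{1}{5} \cdot 6\right) = 80 + \frac{3 \left(1 + \frac{3}{5}\right)}{5} = 80 + \frac{3}{5} \cdot \frac{8}{5} = 80 + \frac{24}{25} = \frac{2024}{25}$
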